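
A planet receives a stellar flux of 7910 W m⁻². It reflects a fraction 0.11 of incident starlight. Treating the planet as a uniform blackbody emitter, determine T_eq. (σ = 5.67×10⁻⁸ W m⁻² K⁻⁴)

Energy balance: absorbed = emitted ⇒ πR²·S(1−A) = 4πR²·σT_eq⁴, so T_eq⁴ = S(1−A)/(4σ).
T_eq = [7910 × 0.89 / (4 × 5.67×10⁻⁸)]^(1/4) = (3.10×10¹⁰)^(1/4) = 420 K.

T_eq ≈ 420 K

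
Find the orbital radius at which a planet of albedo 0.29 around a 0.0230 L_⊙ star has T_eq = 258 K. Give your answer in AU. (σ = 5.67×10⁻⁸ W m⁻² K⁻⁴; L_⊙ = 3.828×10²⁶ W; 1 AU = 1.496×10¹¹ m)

d ≈ 0.149 AU

L = 0.0230 × 3.828×10²⁶ = 8.80×10²⁴ W.
From T_eq⁴ = L(1−A)/(16πσd²): d = √[L(1−A)/(16πσT_eq⁴)].
d = √[8.80×10²⁴ × 0.71 / (16π × 5.67×10⁻⁸ × (258)⁴)] = 2.22×10¹⁰ m = 0.149 AU.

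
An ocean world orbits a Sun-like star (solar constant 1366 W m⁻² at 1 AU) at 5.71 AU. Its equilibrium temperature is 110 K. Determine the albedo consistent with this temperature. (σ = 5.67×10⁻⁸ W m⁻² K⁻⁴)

A ≈ 0.21

Flux at 5.71 AU: S = 1366/5.71² = 41.9 W m⁻².
From T_eq⁴ = S(1−A)/(4σ): 1−A = 4σT_eq⁴/S.
1−A = 4 × 5.67×10⁻⁸ × (110)⁴ / 41.9 = 0.793.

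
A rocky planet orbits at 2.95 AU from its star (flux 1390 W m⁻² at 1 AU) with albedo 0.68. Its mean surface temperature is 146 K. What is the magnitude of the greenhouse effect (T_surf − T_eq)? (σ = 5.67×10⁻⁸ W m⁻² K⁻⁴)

S = 1390/2.95² = 159.7 W m⁻².
T_eq = [S(1−A)/(4σ)]^(1/4) = [159.7×0.32/(4×5.67×10⁻⁸)]^(1/4) = 122.5 K.
ΔT = T_surf − T_eq = 146 − 122.5.

ΔT ≈ 23.5 K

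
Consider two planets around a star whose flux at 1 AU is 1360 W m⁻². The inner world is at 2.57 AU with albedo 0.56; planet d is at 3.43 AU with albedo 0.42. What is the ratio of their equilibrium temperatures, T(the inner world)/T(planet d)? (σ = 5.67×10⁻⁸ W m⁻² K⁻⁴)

T₁/T₂ ≈ 1.078

T_eq = [S₀(1−A)/(4σd²)]^(1/4), so T ∝ (1−A)^(1/4) / √d.
T₁ = [1360×0.44/(4×5.67×10⁻⁸×2.57²)]^(1/4) = 141.37 K.
T₂ = [1360×0.58/(4×5.67×10⁻⁸×3.43²)]^(1/4) = 131.12 K.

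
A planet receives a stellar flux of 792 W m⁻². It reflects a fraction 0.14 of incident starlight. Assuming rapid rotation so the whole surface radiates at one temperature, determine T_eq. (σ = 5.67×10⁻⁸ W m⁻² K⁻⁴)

Energy balance: absorbed = emitted ⇒ πR²·S(1−A) = 4πR²·σT_eq⁴, so T_eq⁴ = S(1−A)/(4σ).
T_eq = [792 × 0.86 / (4 × 5.67×10⁻⁸)]^(1/4) = (3.00×10⁹)^(1/4) = 234 K.

T_eq ≈ 234 K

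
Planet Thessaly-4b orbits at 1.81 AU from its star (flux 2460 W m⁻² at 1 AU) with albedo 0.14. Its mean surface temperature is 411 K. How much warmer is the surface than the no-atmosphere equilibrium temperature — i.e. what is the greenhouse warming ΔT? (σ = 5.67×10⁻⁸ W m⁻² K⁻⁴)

S = 2460/1.81² = 750.9 W m⁻².
T_eq = [S(1−A)/(4σ)]^(1/4) = [750.9×0.86/(4×5.67×10⁻⁸)]^(1/4) = 231.0 K.
ΔT = T_surf − T_eq = 411 − 231.0.

ΔT ≈ 180.0 K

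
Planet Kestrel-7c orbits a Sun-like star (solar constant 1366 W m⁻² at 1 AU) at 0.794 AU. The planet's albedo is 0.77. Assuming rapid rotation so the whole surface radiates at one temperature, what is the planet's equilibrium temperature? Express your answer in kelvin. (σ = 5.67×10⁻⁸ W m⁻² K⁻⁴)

Flux at 0.794 AU: S = 1366/0.794² = 2170 W m⁻².
Energy balance: absorbed = emitted ⇒ πR²·S(1−A) = 4πR²·σT_eq⁴, so T_eq⁴ = S(1−A)/(4σ).
T_eq = [2170 × 0.23 / (4 × 5.67×10⁻⁸)]^(1/4) = (2.20×10⁹)^(1/4) = 217 K.

T_eq ≈ 217 K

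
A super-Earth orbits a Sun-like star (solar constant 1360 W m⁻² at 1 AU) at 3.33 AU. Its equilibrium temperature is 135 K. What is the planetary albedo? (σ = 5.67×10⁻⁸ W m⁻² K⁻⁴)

A ≈ 0.39

Flux at 3.33 AU: S = 1360/3.33² = 123 W m⁻².
From T_eq⁴ = S(1−A)/(4σ): 1−A = 4σT_eq⁴/S.
1−A = 4 × 5.67×10⁻⁸ × (135)⁴ / 123 = 0.614.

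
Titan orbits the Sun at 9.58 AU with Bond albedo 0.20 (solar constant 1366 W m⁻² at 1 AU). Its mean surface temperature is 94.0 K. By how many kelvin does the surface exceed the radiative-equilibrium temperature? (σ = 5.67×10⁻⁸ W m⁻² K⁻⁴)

S = 1366/9.58² = 14.88 W m⁻².
T_eq = [S(1−A)/(4σ)]^(1/4) = [14.88×0.80/(4×5.67×10⁻⁸)]^(1/4) = 85.1 K.
ΔT = T_surf − T_eq = 94 − 85.1.

ΔT ≈ 8.9 K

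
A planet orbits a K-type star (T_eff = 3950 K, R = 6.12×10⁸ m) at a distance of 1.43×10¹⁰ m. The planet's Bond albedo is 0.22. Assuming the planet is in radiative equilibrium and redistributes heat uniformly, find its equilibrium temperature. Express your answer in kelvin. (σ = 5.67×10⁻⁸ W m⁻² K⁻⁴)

T_eq ≈ 543 K

L = 4πR_⋆²σT_⋆⁴ = 4π(6.12×10⁸)² × 5.67×10⁻⁸ × (3950)⁴ = 6.50×10²⁵ W.
S = L/(4πd²) = 2.53×10⁴ W m⁻².
Energy balance: absorbed = emitted ⇒ πR²·S(1−A) = 4πR²·σT_eq⁴, so T_eq⁴ = S(1−A)/(4σ).
T_eq = [2.53×10⁴ × 0.78 / (4 × 5.67×10⁻⁸)]^(1/4) = (8.69×10¹⁰)^(1/4) = 543 K.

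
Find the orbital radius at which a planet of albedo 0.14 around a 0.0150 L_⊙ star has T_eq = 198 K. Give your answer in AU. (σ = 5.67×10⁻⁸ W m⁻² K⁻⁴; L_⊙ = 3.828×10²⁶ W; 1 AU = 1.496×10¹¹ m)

L = 0.0150 × 3.828×10²⁶ = 5.74×10²⁴ W.
From T_eq⁴ = L(1−A)/(16πσd²): d = √[L(1−A)/(16πσT_eq⁴)].
d = √[5.74×10²⁴ × 0.86 / (16π × 5.67×10⁻⁸ × (198)⁴)] = 3.36×10¹⁰ m = 0.224 AU.

d ≈ 0.224 AU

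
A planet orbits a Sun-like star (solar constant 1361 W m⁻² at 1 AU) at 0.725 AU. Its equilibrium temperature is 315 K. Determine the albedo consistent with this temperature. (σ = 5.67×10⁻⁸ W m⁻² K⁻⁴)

Flux at 0.725 AU: S = 1361/0.725² = 2590 W m⁻².
From T_eq⁴ = S(1−A)/(4σ): 1−A = 4σT_eq⁴/S.
1−A = 4 × 5.67×10⁻⁸ × (315)⁴ / 2590 = 0.862.

A ≈ 0.14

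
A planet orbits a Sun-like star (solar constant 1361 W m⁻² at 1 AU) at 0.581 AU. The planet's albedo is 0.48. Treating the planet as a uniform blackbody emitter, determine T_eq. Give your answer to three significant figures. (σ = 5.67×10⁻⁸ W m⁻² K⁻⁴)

T_eq ≈ 310 K

Flux at 0.581 AU: S = 1361/0.581² = 4030 W m⁻².
Energy balance: absorbed = emitted ⇒ πR²·S(1−A) = 4πR²·σT_eq⁴, so T_eq⁴ = S(1−A)/(4σ).
T_eq = [4030 × 0.52 / (4 × 5.67×10⁻⁸)]^(1/4) = (9.24×10⁹)^(1/4) = 310 K.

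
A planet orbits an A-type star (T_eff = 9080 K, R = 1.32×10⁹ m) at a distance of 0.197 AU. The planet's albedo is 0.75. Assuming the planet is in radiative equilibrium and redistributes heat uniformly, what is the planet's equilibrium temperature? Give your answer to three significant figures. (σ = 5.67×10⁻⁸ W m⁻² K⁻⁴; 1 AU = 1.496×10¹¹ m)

d = 0.197 AU = 2.95×10¹⁰ m.
L = 4πR_⋆²σT_⋆⁴ = 4π(1.32×10⁹)² × 5.67×10⁻⁸ × (9080)⁴ = 8.44×10²⁷ W.
S = L/(4πd²) = 7.73×10⁵ W m⁻².
Energy balance: absorbed = emitted ⇒ πR²·S(1−A) = 4πR²·σT_eq⁴, so T_eq⁴ = S(1−A)/(4σ).
T_eq = [7.73×10⁵ × 0.25 / (4 × 5.67×10⁻⁸)]^(1/4) = (8.52×10¹¹)^(1/4) = 961 K.

T_eq ≈ 961 K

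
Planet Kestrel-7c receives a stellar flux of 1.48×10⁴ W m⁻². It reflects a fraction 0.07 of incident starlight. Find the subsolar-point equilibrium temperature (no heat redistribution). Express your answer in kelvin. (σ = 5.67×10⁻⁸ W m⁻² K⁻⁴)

At the subsolar point the surface absorbs S(1−A) and emits σT⁴ per unit area — no factor of 4, since only the local patch is in balance.
T = [1.48×10⁴ × 0.93 / 5.67×10⁻⁸]^(1/4) = (2.43×10¹¹)^(1/4) = 702 K.

T_ss ≈ 702 K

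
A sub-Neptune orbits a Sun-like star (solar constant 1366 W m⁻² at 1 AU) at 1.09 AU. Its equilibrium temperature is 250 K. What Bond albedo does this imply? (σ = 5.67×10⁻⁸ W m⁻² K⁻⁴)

Flux at 1.09 AU: S = 1366/1.09² = 1150 W m⁻².
From T_eq⁴ = S(1−A)/(4σ): 1−A = 4σT_eq⁴/S.
1−A = 4 × 5.67×10⁻⁸ × (250)⁴ / 1150 = 0.771.

A ≈ 0.23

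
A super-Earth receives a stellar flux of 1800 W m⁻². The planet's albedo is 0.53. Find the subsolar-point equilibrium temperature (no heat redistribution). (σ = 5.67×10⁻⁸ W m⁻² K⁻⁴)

T_ss ≈ 349 K

At the subsolar point the surface absorbs S(1−A) and emits σT⁴ per unit area — no factor of 4, since only the local patch is in balance.
T = [1800 × 0.47 / 5.67×10⁻⁸]^(1/4) = (1.49×10¹⁰)^(1/4) = 349 K.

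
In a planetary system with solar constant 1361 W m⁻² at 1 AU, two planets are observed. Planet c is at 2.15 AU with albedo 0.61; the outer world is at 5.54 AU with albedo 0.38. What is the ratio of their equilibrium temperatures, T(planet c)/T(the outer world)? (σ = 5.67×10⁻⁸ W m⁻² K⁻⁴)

T₁/T₂ ≈ 1.430

T_eq = [S₀(1−A)/(4σd²)]^(1/4), so T ∝ (1−A)^(1/4) / √d.
T₁ = [1361×0.39/(4×5.67×10⁻⁸×2.15²)]^(1/4) = 150.00 K.
T₂ = [1361×0.62/(4×5.67×10⁻⁸×5.54²)]^(1/4) = 104.93 K.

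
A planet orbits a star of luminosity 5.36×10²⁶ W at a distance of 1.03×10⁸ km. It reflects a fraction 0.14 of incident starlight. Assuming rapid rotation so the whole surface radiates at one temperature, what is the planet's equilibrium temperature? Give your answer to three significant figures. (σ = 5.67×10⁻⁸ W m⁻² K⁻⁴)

d = 1.03×10⁸ km = 1.03×10¹¹ m.
Flux: S = L/(4πd²) = 5.36×10²⁶/(4π×(1.03×10¹¹)²) = 4020 W m⁻².
Energy balance: absorbed = emitted ⇒ πR²·S(1−A) = 4πR²·σT_eq⁴, so T_eq⁴ = S(1−A)/(4σ).
T_eq = [4020 × 0.86 / (4 × 5.67×10⁻⁸)]^(1/4) = (1.52×10¹⁰)^(1/4) = 351 K.

T_eq ≈ 351 K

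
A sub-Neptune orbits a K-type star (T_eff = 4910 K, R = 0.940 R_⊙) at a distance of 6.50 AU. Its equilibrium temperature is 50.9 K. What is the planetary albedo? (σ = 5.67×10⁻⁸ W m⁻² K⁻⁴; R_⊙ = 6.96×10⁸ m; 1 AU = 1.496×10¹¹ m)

A ≈ 0.90

R_⋆ = 0.940 × 6.96×10⁸ = 6.54×10⁸ m.
d = 6.50 AU = 9.72×10¹¹ m.
L = 4πR_⋆²σT_⋆⁴ = 4π(6.54×10⁸)² × 5.67×10⁻⁸ × (4910)⁴ = 1.77×10²⁶ W.
S = L/(4πd²) = 14.9 W m⁻².
From T_eq⁴ = S(1−A)/(4σ): 1−A = 4σT_eq⁴/S.
1−A = 4 × 5.67×10⁻⁸ × (50.9)⁴ / 14.9 = 0.102.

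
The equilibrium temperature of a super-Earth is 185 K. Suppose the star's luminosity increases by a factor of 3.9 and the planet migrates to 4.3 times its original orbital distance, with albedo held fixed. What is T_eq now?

T_eq ∝ L^(1/4) · d^(−1/2).
T′ = 185 × 3.9^(1/4) / 4.3^(1/2) = 125 K.

T_eq ≈ 125 K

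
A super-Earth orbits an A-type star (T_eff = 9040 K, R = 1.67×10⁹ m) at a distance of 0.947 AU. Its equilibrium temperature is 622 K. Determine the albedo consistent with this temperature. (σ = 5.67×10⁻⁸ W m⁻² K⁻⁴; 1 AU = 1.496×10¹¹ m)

d = 0.947 AU = 1.42×10¹¹ m.
L = 4πR_⋆²σT_⋆⁴ = 4π(1.67×10⁹)² × 5.67×10⁻⁸ × (9040)⁴ = 1.33×10²⁸ W.
S = L/(4πd²) = 5.26×10⁴ W m⁻².
From T_eq⁴ = S(1−A)/(4σ): 1−A = 4σT_eq⁴/S.
1−A = 4 × 5.67×10⁻⁸ × (622)⁴ / 5.26×10⁴ = 0.645.

A ≈ 0.35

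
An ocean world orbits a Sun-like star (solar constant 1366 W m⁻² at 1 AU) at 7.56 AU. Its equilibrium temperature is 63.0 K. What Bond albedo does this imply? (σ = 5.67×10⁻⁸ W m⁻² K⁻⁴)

A ≈ 0.85

Flux at 7.56 AU: S = 1366/7.56² = 23.9 W m⁻².
From T_eq⁴ = S(1−A)/(4σ): 1−A = 4σT_eq⁴/S.
1−A = 4 × 5.67×10⁻⁸ × (63.0)⁴ / 23.9 = 0.149.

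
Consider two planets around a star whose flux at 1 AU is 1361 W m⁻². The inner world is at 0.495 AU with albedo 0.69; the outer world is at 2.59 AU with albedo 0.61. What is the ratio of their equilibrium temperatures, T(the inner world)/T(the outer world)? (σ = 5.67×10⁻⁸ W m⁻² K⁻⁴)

T_eq = [S₀(1−A)/(4σd²)]^(1/4), so T ∝ (1−A)^(1/4) / √d.
T₁ = [1361×0.31/(4×5.67×10⁻⁸×0.495²)]^(1/4) = 295.18 K.
T₂ = [1361×0.39/(4×5.67×10⁻⁸×2.59²)]^(1/4) = 136.67 K.

T₁/T₂ ≈ 2.160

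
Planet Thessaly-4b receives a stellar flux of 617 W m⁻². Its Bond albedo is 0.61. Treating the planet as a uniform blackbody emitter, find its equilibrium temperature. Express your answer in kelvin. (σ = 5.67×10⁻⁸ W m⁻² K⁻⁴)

Energy balance: absorbed = emitted ⇒ πR²·S(1−A) = 4πR²·σT_eq⁴, so T_eq⁴ = S(1−A)/(4σ).
T_eq = [617 × 0.39 / (4 × 5.67×10⁻⁸)]^(1/4) = (1.06×10⁹)^(1/4) = 180 K.

T_eq ≈ 180 K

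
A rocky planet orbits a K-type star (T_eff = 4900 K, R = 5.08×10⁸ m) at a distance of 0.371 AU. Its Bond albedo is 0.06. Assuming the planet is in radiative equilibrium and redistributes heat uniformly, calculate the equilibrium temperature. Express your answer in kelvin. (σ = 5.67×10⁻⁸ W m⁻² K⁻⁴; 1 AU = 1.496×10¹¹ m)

d = 0.371 AU = 5.55×10¹⁰ m.
L = 4πR_⋆²σT_⋆⁴ = 4π(5.08×10⁸)² × 5.67×10⁻⁸ × (4900)⁴ = 1.06×10²⁶ W.
S = L/(4πd²) = 2740 W m⁻².
Energy balance: absorbed = emitted ⇒ πR²·S(1−A) = 4πR²·σT_eq⁴, so T_eq⁴ = S(1−A)/(4σ).
T_eq = [2740 × 0.94 / (4 × 5.67×10⁻⁸)]^(1/4) = (1.13×10¹⁰)^(1/4) = 326 K.

T_eq ≈ 326 K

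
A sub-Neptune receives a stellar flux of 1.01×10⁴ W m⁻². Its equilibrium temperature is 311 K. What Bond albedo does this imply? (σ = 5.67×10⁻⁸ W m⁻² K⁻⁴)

From T_eq⁴ = S(1−A)/(4σ): 1−A = 4σT_eq⁴/S.
1−A = 4 × 5.67×10⁻⁸ × (311)⁴ / 1.01×10⁴ = 0.210.

A ≈ 0.79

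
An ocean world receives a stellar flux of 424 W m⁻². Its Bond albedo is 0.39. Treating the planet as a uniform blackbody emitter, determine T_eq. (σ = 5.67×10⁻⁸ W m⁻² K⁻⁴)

Energy balance: absorbed = emitted ⇒ πR²·S(1−A) = 4πR²·σT_eq⁴, so T_eq⁴ = S(1−A)/(4σ).
T_eq = [424 × 0.61 / (4 × 5.67×10⁻⁸)]^(1/4) = (1.14×10⁹)^(1/4) = 184 K.

T_eq ≈ 184 K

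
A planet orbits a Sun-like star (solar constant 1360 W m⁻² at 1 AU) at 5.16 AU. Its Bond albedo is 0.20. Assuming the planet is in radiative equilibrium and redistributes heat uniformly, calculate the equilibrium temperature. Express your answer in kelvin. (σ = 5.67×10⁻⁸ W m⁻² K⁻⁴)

T_eq ≈ 116 K

Flux at 5.16 AU: S = 1360/5.16² = 51.1 W m⁻².
Energy balance: absorbed = emitted ⇒ πR²·S(1−A) = 4πR²·σT_eq⁴, so T_eq⁴ = S(1−A)/(4σ).
T_eq = [51.1 × 0.80 / (4 × 5.67×10⁻⁸)]^(1/4) = (1.80×10⁸)^(1/4) = 116 K.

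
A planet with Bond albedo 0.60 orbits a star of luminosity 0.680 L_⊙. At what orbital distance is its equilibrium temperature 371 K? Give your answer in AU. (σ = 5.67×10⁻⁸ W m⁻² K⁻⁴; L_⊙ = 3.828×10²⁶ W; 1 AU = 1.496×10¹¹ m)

d ≈ 0.294 AU

L = 0.680 × 3.828×10²⁶ = 2.60×10²⁶ W.
From T_eq⁴ = L(1−A)/(16πσd²): d = √[L(1−A)/(16πσT_eq⁴)].
d = √[2.60×10²⁶ × 0.40 / (16π × 5.67×10⁻⁸ × (371)⁴)] = 4.39×10¹⁰ m = 0.294 AU.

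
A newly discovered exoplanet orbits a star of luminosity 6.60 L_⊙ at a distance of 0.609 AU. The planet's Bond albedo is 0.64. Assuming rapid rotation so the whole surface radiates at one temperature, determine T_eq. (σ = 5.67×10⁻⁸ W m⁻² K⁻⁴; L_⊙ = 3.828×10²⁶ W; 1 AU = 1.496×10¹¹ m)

d = 0.609 AU = 9.11×10¹⁰ m.
L = 6.60 × 3.828×10²⁶ = 2.53×10²⁷ W.
Flux: S = L/(4πd²) = 2.53×10²⁷/(4π×(9.11×10¹⁰)²) = 2.42×10⁴ W m⁻².
Energy balance: absorbed = emitted ⇒ πR²·S(1−A) = 4πR²·σT_eq⁴, so T_eq⁴ = S(1−A)/(4σ).
T_eq = [2.42×10⁴ × 0.36 / (4 × 5.67×10⁻⁸)]^(1/4) = (3.84×10¹⁰)^(1/4) = 443 K.

T_eq ≈ 443 K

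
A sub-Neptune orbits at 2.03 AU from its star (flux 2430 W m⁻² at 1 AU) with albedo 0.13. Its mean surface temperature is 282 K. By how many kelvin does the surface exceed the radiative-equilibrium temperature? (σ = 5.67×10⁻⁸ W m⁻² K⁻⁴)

ΔT ≈ 63.9 K

S = 2430/2.03² = 589.7 W m⁻².
T_eq = [S(1−A)/(4σ)]^(1/4) = [589.7×0.87/(4×5.67×10⁻⁸)]^(1/4) = 218.1 K.
ΔT = T_surf − T_eq = 282 − 218.1.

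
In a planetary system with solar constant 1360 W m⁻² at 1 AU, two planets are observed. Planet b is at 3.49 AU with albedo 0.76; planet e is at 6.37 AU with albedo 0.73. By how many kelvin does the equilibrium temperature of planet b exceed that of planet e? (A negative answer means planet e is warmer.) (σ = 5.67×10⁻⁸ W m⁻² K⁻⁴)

ΔT ≈ 24.8 K

T_eq = [S₀(1−A)/(4σd²)]^(1/4), so T ∝ (1−A)^(1/4) / √d.
T₁ = [1360×0.24/(4×5.67×10⁻⁸×3.49²)]^(1/4) = 104.26 K.
T₂ = [1360×0.27/(4×5.67×10⁻⁸×6.37²)]^(1/4) = 79.48 K.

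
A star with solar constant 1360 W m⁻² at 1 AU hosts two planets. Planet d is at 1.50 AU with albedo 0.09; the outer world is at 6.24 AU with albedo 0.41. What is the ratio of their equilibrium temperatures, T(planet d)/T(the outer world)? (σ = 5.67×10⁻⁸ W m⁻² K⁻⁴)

T_eq = [S₀(1−A)/(4σd²)]^(1/4), so T ∝ (1−A)^(1/4) / √d.
T₁ = [1360×0.91/(4×5.67×10⁻⁸×1.50²)]^(1/4) = 221.92 K.
T₂ = [1360×0.59/(4×5.67×10⁻⁸×6.24²)]^(1/4) = 97.63 K.

T₁/T₂ ≈ 2.273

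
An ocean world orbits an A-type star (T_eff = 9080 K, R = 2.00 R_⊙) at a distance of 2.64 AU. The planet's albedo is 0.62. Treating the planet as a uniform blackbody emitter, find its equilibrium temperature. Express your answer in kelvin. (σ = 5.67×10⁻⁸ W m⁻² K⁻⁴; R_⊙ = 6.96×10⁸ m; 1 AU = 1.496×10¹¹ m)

T_eq ≈ 299 K

R_⋆ = 2.00 × 6.96×10⁸ = 1.39×10⁹ m.
d = 2.64 AU = 3.95×10¹¹ m.
L = 4πR_⋆²σT_⋆⁴ = 4π(1.39×10⁹)² × 5.67×10⁻⁸ × (9080)⁴ = 9.38×10²⁷ W.
S = L/(4πd²) = 4790 W m⁻².
Energy balance: absorbed = emitted ⇒ πR²·S(1−A) = 4πR²·σT_eq⁴, so T_eq⁴ = S(1−A)/(4σ).
T_eq = [4790 × 0.38 / (4 × 5.67×10⁻⁸)]^(1/4) = (8.02×10⁹)^(1/4) = 299 K.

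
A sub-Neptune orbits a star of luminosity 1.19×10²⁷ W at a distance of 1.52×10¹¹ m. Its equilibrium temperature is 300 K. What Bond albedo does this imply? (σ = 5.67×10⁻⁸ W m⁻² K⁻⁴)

A ≈ 0.55

Flux: S = L/(4πd²) = 1.19×10²⁷/(4π×(1.52×10¹¹)²) = 4100 W m⁻².
From T_eq⁴ = S(1−A)/(4σ): 1−A = 4σT_eq⁴/S.
1−A = 4 × 5.67×10⁻⁸ × (300)⁴ / 4100 = 0.448.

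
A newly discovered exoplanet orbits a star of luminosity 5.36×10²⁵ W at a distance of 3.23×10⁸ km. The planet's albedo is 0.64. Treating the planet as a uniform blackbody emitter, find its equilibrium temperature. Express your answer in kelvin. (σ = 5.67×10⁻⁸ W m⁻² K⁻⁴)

T_eq ≈ 89.8 K

d = 3.23×10⁸ km = 3.23×10¹¹ m.
Flux: S = L/(4πd²) = 5.36×10²⁵/(4π×(3.23×10¹¹)²) = 40.9 W m⁻².
Energy balance: absorbed = emitted ⇒ πR²·S(1−A) = 4πR²·σT_eq⁴, so T_eq⁴ = S(1−A)/(4σ).
T_eq = [40.9 × 0.36 / (4 × 5.67×10⁻⁸)]^(1/4) = (6.49×10⁷)^(1/4) = 89.8 K.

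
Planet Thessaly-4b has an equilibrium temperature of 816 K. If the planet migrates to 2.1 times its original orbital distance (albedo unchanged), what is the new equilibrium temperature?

T_eq ∝ L^(1/4) · d^(−1/2).
T′ = 816 / 2.1^(1/2) = 563 K.

T_eq ≈ 563 K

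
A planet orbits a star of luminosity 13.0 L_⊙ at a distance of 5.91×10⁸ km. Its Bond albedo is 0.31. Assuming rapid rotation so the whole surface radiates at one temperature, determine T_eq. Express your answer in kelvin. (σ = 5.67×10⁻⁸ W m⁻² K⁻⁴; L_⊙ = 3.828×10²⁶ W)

T_eq ≈ 242 K

d = 5.91×10⁸ km = 5.91×10¹¹ m.
L = 13.0 × 3.828×10²⁶ = 4.98×10²⁷ W.
Flux: S = L/(4πd²) = 4.98×10²⁷/(4π×(5.91×10¹¹)²) = 1130 W m⁻².
Energy balance: absorbed = emitted ⇒ πR²·S(1−A) = 4πR²·σT_eq⁴, so T_eq⁴ = S(1−A)/(4σ).
T_eq = [1130 × 0.69 / (4 × 5.67×10⁻⁸)]^(1/4) = (3.45×10⁹)^(1/4) = 242 K.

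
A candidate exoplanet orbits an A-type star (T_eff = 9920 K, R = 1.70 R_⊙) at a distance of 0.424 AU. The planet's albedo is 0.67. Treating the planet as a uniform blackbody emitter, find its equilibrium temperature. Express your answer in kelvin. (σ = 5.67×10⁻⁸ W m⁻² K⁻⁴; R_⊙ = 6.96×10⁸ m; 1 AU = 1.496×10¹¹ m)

R_⋆ = 1.70 × 6.96×10⁸ = 1.18×10⁹ m.
d = 0.424 AU = 6.34×10¹⁰ m.
L = 4πR_⋆²σT_⋆⁴ = 4π(1.18×10⁹)² × 5.67×10⁻⁸ × (9920)⁴ = 9.66×10²⁷ W.
S = L/(4πd²) = 1.91×10⁵ W m⁻².
Energy balance: absorbed = emitted ⇒ πR²·S(1−A) = 4πR²·σT_eq⁴, so T_eq⁴ = S(1−A)/(4σ).
T_eq = [1.91×10⁵ × 0.33 / (4 × 5.67×10⁻⁸)]^(1/4) = (2.78×10¹¹)^(1/4) = 726 K.

T_eq ≈ 726 K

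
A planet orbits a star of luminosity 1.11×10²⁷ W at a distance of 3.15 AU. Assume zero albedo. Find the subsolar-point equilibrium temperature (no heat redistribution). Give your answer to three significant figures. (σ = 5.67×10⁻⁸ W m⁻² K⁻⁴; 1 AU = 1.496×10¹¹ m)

T_ss ≈ 289 K

d = 3.15 AU = 4.71×10¹¹ m.
Flux: S = L/(4πd²) = 1.11×10²⁷/(4π×(4.71×10¹¹)²) = 398 W m⁻².
At the subsolar point the surface absorbs S(1−A) and emits σT⁴ per unit area — no factor of 4, since only the local patch is in balance.
T = [398 × 1.00 / 5.67×10⁻⁸]^(1/4) = (7.02×10⁹)^(1/4) = 289 K.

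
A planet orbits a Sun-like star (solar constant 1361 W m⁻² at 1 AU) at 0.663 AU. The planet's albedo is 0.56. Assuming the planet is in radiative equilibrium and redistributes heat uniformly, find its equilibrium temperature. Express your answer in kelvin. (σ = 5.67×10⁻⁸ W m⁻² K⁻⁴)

T_eq ≈ 278 K

Flux at 0.663 AU: S = 1361/0.663² = 3100 W m⁻².
Energy balance: absorbed = emitted ⇒ πR²·S(1−A) = 4πR²·σT_eq⁴, so T_eq⁴ = S(1−A)/(4σ).
T_eq = [3100 × 0.44 / (4 × 5.67×10⁻⁸)]^(1/4) = (6.01×10⁹)^(1/4) = 278 K.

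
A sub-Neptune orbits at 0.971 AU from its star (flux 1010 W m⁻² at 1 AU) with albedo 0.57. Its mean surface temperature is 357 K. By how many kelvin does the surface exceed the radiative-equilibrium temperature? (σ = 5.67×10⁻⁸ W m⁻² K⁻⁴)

ΔT ≈ 144.7 K

S = 1010/0.971² = 1071 W m⁻².
T_eq = [S(1−A)/(4σ)]^(1/4) = [1071×0.43/(4×5.67×10⁻⁸)]^(1/4) = 212.3 K.
ΔT = T_surf − T_eq = 357 − 212.3.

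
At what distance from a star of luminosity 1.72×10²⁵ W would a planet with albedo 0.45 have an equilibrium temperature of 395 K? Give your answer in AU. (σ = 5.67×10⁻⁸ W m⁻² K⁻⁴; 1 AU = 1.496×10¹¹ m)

From T_eq⁴ = L(1−A)/(16πσd²): d = √[L(1−A)/(16πσT_eq⁴)].
d = √[1.72×10²⁵ × 0.55 / (16π × 5.67×10⁻⁸ × (395)⁴)] = 1.17×10¹⁰ m = 0.0781 AU.

d ≈ 0.0781 AU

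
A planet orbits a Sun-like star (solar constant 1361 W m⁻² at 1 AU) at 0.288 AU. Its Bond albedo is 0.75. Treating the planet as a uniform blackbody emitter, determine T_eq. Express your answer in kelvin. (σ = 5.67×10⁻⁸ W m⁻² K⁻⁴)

T_eq ≈ 367 K

Flux at 0.288 AU: S = 1361/0.288² = 1.64×10⁴ W m⁻².
Energy balance: absorbed = emitted ⇒ πR²·S(1−A) = 4πR²·σT_eq⁴, so T_eq⁴ = S(1−A)/(4σ).
T_eq = [1.64×10⁴ × 0.25 / (4 × 5.67×10⁻⁸)]^(1/4) = (1.81×10¹⁰)^(1/4) = 367 K.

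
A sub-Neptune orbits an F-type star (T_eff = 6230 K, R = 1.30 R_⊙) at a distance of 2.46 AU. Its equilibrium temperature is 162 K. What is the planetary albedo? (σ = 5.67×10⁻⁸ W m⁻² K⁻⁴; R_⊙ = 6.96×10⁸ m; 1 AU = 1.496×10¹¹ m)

R_⋆ = 1.30 × 6.96×10⁸ = 9.05×10⁸ m.
d = 2.46 AU = 3.68×10¹¹ m.
L = 4πR_⋆²σT_⋆⁴ = 4π(9.05×10⁸)² × 5.67×10⁻⁸ × (6230)⁴ = 8.79×10²⁶ W.
S = L/(4πd²) = 516 W m⁻².
From T_eq⁴ = S(1−A)/(4σ): 1−A = 4σT_eq⁴/S.
1−A = 4 × 5.67×10⁻⁸ × (162)⁴ / 516 = 0.303.

A ≈ 0.70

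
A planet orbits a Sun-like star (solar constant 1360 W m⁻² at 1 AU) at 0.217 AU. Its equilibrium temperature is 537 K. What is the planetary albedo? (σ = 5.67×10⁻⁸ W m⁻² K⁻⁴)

Flux at 0.217 AU: S = 1360/0.217² = 2.89×10⁴ W m⁻².
From T_eq⁴ = S(1−A)/(4σ): 1−A = 4σT_eq⁴/S.
1−A = 4 × 5.67×10⁻⁸ × (537)⁴ / 2.89×10⁴ = 0.653.

A ≈ 0.35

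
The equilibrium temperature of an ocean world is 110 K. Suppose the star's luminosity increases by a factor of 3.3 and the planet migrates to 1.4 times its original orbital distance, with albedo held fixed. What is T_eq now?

T_eq ∝ L^(1/4) · d^(−1/2).
T′ = 110 × 3.3^(1/4) / 1.4^(1/2) = 125 K.

T_eq ≈ 125 K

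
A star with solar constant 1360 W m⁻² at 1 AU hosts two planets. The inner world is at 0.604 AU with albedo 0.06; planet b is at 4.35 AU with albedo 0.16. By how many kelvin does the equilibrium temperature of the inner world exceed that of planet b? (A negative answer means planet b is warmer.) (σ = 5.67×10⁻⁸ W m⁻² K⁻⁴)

ΔT ≈ 224.8 K

T_eq = [S₀(1−A)/(4σd²)]^(1/4), so T ∝ (1−A)^(1/4) / √d.
T₁ = [1360×0.94/(4×5.67×10⁻⁸×0.604²)]^(1/4) = 352.56 K.
T₂ = [1360×0.84/(4×5.67×10⁻⁸×4.35²)]^(1/4) = 127.73 K.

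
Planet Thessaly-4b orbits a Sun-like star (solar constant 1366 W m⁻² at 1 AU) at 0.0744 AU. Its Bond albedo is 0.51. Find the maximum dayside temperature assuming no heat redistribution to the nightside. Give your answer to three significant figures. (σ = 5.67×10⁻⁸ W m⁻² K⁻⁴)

T_ss ≈ 1210 K

Flux at 0.0744 AU: S = 1366/0.0744² = 2.47×10⁵ W m⁻².
With no redistribution each surface element balances locally: S(1−A) = σT⁴.
T = [2.47×10⁵ × 0.49 / 5.67×10⁻⁸]^(1/4) = (2.13×10¹²)^(1/4) = 1210 K.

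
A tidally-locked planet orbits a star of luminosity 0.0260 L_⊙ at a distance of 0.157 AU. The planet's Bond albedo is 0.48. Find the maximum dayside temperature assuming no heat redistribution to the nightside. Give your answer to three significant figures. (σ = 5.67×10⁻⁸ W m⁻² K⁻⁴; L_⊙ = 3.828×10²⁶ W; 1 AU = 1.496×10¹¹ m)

d = 0.157 AU = 2.35×10¹⁰ m.
L = 0.0260 × 3.828×10²⁶ = 9.95×10²⁴ W.
Flux: S = L/(4πd²) = 9.95×10²⁴/(4π×(2.35×10¹⁰)²) = 1440 W m⁻².
With no redistribution each surface element balances locally: S(1−A) = σT⁴.
T = [1440 × 0.52 / 5.67×10⁻⁸]^(1/4) = (1.32×10¹⁰)^(1/4) = 339 K.

T_ss ≈ 339 K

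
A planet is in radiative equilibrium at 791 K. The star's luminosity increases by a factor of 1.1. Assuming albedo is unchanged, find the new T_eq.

T_eq ≈ 810 K

T_eq ∝ L^(1/4) · d^(−1/2).
T′ = 791 × 1.1^(1/4) = 810 K.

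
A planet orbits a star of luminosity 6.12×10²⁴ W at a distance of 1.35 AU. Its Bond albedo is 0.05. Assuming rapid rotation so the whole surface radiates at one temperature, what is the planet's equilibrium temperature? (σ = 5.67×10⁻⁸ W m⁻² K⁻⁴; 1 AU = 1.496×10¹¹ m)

T_eq ≈ 84.1 K

d = 1.35 AU = 2.02×10¹¹ m.
Flux: S = L/(4πd²) = 6.12×10²⁴/(4π×(2.02×10¹¹)²) = 11.9 W m⁻².
Energy balance: absorbed = emitted ⇒ πR²·S(1−A) = 4πR²·σT_eq⁴, so T_eq⁴ = S(1−A)/(4σ).
T_eq = [11.9 × 0.95 / (4 × 5.67×10⁻⁸)]^(1/4) = (5.00×10⁷)^(1/4) = 84.1 K.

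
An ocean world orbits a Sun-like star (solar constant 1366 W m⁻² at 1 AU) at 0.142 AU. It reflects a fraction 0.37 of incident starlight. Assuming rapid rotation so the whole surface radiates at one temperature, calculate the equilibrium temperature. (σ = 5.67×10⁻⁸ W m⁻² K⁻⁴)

T_eq ≈ 659 K

Flux at 0.142 AU: S = 1366/0.142² = 6.77×10⁴ W m⁻².
Energy balance: absorbed = emitted ⇒ πR²·S(1−A) = 4πR²·σT_eq⁴, so T_eq⁴ = S(1−A)/(4σ).
T_eq = [6.77×10⁴ × 0.63 / (4 × 5.67×10⁻⁸)]^(1/4) = (1.88×10¹¹)^(1/4) = 659 K.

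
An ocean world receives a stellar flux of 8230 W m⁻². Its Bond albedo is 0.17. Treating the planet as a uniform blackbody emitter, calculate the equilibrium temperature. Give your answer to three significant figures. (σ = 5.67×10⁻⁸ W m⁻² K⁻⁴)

Energy balance: absorbed = emitted ⇒ πR²·S(1−A) = 4πR²·σT_eq⁴, so T_eq⁴ = S(1−A)/(4σ).
T_eq = [8230 × 0.83 / (4 × 5.67×10⁻⁸)]^(1/4) = (3.01×10¹⁰)^(1/4) = 417 K.

T_eq ≈ 417 K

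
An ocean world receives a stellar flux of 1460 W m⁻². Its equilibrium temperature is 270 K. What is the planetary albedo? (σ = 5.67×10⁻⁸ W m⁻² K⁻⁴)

From T_eq⁴ = S(1−A)/(4σ): 1−A = 4σT_eq⁴/S.
1−A = 4 × 5.67×10⁻⁸ × (270)⁴ / 1460 = 0.826.

A ≈ 0.17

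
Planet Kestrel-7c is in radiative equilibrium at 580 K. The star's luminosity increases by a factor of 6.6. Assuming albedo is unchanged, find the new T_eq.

T_eq ∝ L^(1/4) · d^(−1/2).
T′ = 580 × 6.6^(1/4) = 930 K.

T_eq ≈ 930 K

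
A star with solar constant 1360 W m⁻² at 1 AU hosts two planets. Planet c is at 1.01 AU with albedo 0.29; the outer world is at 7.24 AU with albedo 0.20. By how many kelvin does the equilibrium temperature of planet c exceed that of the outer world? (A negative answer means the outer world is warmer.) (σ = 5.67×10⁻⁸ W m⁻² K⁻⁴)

T_eq = [S₀(1−A)/(4σd²)]^(1/4), so T ∝ (1−A)^(1/4) / √d.
T₁ = [1360×0.71/(4×5.67×10⁻⁸×1.01²)]^(1/4) = 254.17 K.
T₂ = [1360×0.80/(4×5.67×10⁻⁸×7.24²)]^(1/4) = 97.81 K.

ΔT ≈ 156.4 K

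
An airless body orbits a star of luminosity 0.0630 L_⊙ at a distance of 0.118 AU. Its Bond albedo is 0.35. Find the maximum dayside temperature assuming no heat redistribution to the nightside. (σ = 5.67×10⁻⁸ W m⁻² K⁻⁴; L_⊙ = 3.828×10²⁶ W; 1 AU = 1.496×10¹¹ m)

d = 0.118 AU = 1.77×10¹⁰ m.
L = 0.0630 × 3.828×10²⁶ = 2.41×10²⁵ W.
Flux: S = L/(4πd²) = 2.41×10²⁵/(4π×(1.77×10¹⁰)²) = 6160 W m⁻².
With no redistribution each surface element balances locally: S(1−A) = σT⁴.
T = [6160 × 0.65 / 5.67×10⁻⁸]^(1/4) = (7.06×10¹⁰)^(1/4) = 515 K.

T_ss ≈ 515 K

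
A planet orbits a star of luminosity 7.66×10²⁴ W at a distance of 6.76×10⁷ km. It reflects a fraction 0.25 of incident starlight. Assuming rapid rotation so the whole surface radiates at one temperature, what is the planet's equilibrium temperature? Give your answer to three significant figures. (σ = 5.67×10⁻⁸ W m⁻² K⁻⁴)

d = 6.76×10⁷ km = 6.76×10¹⁰ m.
Flux: S = L/(4πd²) = 7.66×10²⁴/(4π×(6.76×10¹⁰)²) = 133 W m⁻².
Energy balance: absorbed = emitted ⇒ πR²·S(1−A) = 4πR²·σT_eq⁴, so T_eq⁴ = S(1−A)/(4σ).
T_eq = [133 × 0.75 / (4 × 5.67×10⁻⁸)]^(1/4) = (4.41×10⁸)^(1/4) = 145 K.

T_eq ≈ 145 K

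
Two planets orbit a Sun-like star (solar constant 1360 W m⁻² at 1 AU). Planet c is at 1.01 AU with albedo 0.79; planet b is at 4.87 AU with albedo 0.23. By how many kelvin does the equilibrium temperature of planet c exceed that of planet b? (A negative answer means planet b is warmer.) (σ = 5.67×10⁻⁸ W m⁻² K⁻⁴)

T_eq = [S₀(1−A)/(4σd²)]^(1/4), so T ∝ (1−A)^(1/4) / √d.
T₁ = [1360×0.21/(4×5.67×10⁻⁸×1.01²)]^(1/4) = 187.44 K.
T₂ = [1360×0.77/(4×5.67×10⁻⁸×4.87²)]^(1/4) = 118.12 K.

ΔT ≈ 69.3 K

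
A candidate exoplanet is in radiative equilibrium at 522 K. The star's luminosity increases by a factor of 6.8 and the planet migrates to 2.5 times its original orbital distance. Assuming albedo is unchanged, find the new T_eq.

T_eq ≈ 533 K

T_eq ∝ L^(1/4) · d^(−1/2).
T′ = 522 × 6.8^(1/4) / 2.5^(1/2) = 533 K.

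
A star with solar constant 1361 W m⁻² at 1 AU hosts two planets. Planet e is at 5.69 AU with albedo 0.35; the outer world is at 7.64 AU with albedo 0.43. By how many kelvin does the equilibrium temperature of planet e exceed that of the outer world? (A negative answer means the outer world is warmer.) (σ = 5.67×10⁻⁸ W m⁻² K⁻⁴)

T_eq = [S₀(1−A)/(4σd²)]^(1/4), so T ∝ (1−A)^(1/4) / √d.
T₁ = [1361×0.65/(4×5.67×10⁻⁸×5.69²)]^(1/4) = 104.77 K.
T₂ = [1361×0.57/(4×5.67×10⁻⁸×7.64²)]^(1/4) = 87.49 K.

ΔT ≈ 17.3 K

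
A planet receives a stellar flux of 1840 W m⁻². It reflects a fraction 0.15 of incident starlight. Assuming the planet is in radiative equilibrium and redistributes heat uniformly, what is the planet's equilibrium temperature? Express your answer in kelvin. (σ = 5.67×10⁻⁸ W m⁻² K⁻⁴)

T_eq ≈ 288 K

Energy balance: absorbed = emitted ⇒ πR²·S(1−A) = 4πR²·σT_eq⁴, so T_eq⁴ = S(1−A)/(4σ).
T_eq = [1840 × 0.85 / (4 × 5.67×10⁻⁸)]^(1/4) = (6.90×10⁹)^(1/4) = 288 K.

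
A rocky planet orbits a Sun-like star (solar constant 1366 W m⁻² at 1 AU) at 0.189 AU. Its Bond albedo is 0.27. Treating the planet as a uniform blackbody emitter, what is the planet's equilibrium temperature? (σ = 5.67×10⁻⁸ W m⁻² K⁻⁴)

T_eq ≈ 592 K

Flux at 0.189 AU: S = 1366/0.189² = 3.82×10⁴ W m⁻².
Energy balance: absorbed = emitted ⇒ πR²·S(1−A) = 4πR²·σT_eq⁴, so T_eq⁴ = S(1−A)/(4σ).
T_eq = [3.82×10⁴ × 0.73 / (4 × 5.67×10⁻⁸)]^(1/4) = (1.23×10¹¹)^(1/4) = 592 K.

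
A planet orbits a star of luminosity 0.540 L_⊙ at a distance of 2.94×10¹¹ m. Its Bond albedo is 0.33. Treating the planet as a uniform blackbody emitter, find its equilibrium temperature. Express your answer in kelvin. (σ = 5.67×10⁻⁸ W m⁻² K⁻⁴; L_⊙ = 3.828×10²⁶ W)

L = 0.540 × 3.828×10²⁶ = 2.07×10²⁶ W.
Flux: S = L/(4πd²) = 2.07×10²⁶/(4π×(2.94×10¹¹)²) = 190 W m⁻².
Energy balance: absorbed = emitted ⇒ πR²·S(1−A) = 4πR²·σT_eq⁴, so T_eq⁴ = S(1−A)/(4σ).
T_eq = [190 × 0.67 / (4 × 5.67×10⁻⁸)]^(1/4) = (5.62×10⁸)^(1/4) = 154 K.

T_eq ≈ 154 K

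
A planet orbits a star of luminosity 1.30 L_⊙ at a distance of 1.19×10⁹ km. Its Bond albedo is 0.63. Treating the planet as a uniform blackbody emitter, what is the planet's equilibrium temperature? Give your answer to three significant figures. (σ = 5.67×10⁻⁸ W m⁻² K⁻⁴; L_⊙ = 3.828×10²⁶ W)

d = 1.19×10⁹ km = 1.19×10¹² m.
L = 1.30 × 3.828×10²⁶ = 4.98×10²⁶ W.
Flux: S = L/(4πd²) = 4.98×10²⁶/(4π×(1.19×10¹²)²) = 28.0 W m⁻².
Energy balance: absorbed = emitted ⇒ πR²·S(1−A) = 4πR²·σT_eq⁴, so T_eq⁴ = S(1−A)/(4σ).
T_eq = [28.0 × 0.37 / (4 × 5.67×10⁻⁸)]^(1/4) = (4.56×10⁷)^(1/4) = 82.2 K.

T_eq ≈ 82.2 K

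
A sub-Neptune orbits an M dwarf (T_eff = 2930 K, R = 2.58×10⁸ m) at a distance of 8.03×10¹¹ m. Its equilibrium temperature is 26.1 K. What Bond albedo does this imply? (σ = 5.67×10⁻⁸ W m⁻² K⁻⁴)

L = 4πR_⋆²σT_⋆⁴ = 4π(2.58×10⁸)² × 5.67×10⁻⁸ × (2930)⁴ = 3.50×10²⁴ W.
S = L/(4πd²) = 0.431 W m⁻².
From T_eq⁴ = S(1−A)/(4σ): 1−A = 4σT_eq⁴/S.
1−A = 4 × 5.67×10⁻⁸ × (26.1)⁴ / 0.431 = 0.244.

A ≈ 0.76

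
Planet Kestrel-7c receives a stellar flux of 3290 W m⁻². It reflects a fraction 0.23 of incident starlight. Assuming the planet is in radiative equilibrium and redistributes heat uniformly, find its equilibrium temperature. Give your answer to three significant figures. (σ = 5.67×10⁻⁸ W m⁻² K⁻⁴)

T_eq ≈ 325 K

Energy balance: absorbed = emitted ⇒ πR²·S(1−A) = 4πR²·σT_eq⁴, so T_eq⁴ = S(1−A)/(4σ).
T_eq = [3290 × 0.77 / (4 × 5.67×10⁻⁸)]^(1/4) = (1.12×10¹⁰)^(1/4) = 325 K.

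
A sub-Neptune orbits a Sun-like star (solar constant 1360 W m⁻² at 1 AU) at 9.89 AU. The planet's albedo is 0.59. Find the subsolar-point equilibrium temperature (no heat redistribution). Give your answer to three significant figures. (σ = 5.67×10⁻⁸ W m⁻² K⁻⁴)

Flux at 9.89 AU: S = 1360/9.89² = 13.9 W m⁻².
At the subsolar point the surface absorbs S(1−A) and emits σT⁴ per unit area — no factor of 4, since only the local patch is in balance.
T = [13.9 × 0.41 / 5.67×10⁻⁸]^(1/4) = (1.01×10⁸)^(1/4) = 100 K.

T_ss ≈ 100 K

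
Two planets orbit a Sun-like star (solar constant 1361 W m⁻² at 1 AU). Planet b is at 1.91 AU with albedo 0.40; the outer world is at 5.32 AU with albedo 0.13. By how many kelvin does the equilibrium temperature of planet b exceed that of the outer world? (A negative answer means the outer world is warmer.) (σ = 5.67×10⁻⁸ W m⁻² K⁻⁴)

ΔT ≈ 60.7 K

T_eq = [S₀(1−A)/(4σd²)]^(1/4), so T ∝ (1−A)^(1/4) / √d.
T₁ = [1361×0.60/(4×5.67×10⁻⁸×1.91²)]^(1/4) = 177.25 K.
T₂ = [1361×0.87/(4×5.67×10⁻⁸×5.32²)]^(1/4) = 116.54 K.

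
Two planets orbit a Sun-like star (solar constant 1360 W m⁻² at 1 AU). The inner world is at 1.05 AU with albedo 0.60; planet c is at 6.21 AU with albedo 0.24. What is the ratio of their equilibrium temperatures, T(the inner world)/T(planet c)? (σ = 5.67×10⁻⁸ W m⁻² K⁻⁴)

T_eq = [S₀(1−A)/(4σd²)]^(1/4), so T ∝ (1−A)^(1/4) / √d.
T₁ = [1360×0.40/(4×5.67×10⁻⁸×1.05²)]^(1/4) = 215.97 K.
T₂ = [1360×0.76/(4×5.67×10⁻⁸×6.21²)]^(1/4) = 104.26 K.

T₁/T₂ ≈ 2.071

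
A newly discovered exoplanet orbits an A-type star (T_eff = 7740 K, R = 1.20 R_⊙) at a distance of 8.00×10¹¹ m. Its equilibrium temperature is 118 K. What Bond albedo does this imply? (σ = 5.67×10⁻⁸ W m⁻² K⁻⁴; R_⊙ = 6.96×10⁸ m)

R_⋆ = 1.20 × 6.96×10⁸ = 8.35×10⁸ m.
L = 4πR_⋆²σT_⋆⁴ = 4π(8.35×10⁸)² × 5.67×10⁻⁸ × (7740)⁴ = 1.78×10²⁷ W.
S = L/(4πd²) = 222 W m⁻².
From T_eq⁴ = S(1−A)/(4σ): 1−A = 4σT_eq⁴/S.
1−A = 4 × 5.67×10⁻⁸ × (118)⁴ / 222 = 0.198.

A ≈ 0.80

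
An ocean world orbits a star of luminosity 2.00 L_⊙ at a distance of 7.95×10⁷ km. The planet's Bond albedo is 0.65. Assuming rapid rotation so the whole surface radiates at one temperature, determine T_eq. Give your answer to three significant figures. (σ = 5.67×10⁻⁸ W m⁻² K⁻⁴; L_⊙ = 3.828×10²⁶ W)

d = 7.95×10⁷ km = 7.95×10¹⁰ m.
L = 2.00 × 3.828×10²⁶ = 7.66×10²⁶ W.
Flux: S = L/(4πd²) = 7.66×10²⁶/(4π×(7.95×10¹⁰)²) = 9640 W m⁻².
Energy balance: absorbed = emitted ⇒ πR²·S(1−A) = 4πR²·σT_eq⁴, so T_eq⁴ = S(1−A)/(4σ).
T_eq = [9640 × 0.35 / (4 × 5.67×10⁻⁸)]^(1/4) = (1.49×10¹⁰)^(1/4) = 349 K.

T_eq ≈ 349 K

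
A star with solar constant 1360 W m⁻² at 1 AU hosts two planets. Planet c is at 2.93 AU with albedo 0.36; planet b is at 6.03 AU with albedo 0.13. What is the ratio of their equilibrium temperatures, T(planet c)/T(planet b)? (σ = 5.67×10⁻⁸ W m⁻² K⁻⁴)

T_eq = [S₀(1−A)/(4σd²)]^(1/4), so T ∝ (1−A)^(1/4) / √d.
T₁ = [1360×0.64/(4×5.67×10⁻⁸×2.93²)]^(1/4) = 145.41 K.
T₂ = [1360×0.87/(4×5.67×10⁻⁸×6.03²)]^(1/4) = 109.44 K.

T₁/T₂ ≈ 1.329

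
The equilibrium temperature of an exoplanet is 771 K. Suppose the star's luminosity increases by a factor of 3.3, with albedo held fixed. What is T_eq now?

T_eq ≈ 1040 K

T_eq ∝ L^(1/4) · d^(−1/2).
T′ = 771 × 3.3^(1/4) = 1040 K.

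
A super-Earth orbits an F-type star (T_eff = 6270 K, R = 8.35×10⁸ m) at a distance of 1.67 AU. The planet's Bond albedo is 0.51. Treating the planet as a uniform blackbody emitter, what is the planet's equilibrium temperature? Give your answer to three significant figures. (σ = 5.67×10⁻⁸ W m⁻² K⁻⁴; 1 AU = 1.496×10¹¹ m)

d = 1.67 AU = 2.50×10¹¹ m.
L = 4πR_⋆²σT_⋆⁴ = 4π(8.35×10⁸)² × 5.67×10⁻⁸ × (6270)⁴ = 7.68×10²⁶ W.
S = L/(4πd²) = 979 W m⁻².
Energy balance: absorbed = emitted ⇒ πR²·S(1−A) = 4πR²·σT_eq⁴, so T_eq⁴ = S(1−A)/(4σ).
T_eq = [979 × 0.49 / (4 × 5.67×10⁻⁸)]^(1/4) = (2.11×10⁹)^(1/4) = 214 K.

T_eq ≈ 214 K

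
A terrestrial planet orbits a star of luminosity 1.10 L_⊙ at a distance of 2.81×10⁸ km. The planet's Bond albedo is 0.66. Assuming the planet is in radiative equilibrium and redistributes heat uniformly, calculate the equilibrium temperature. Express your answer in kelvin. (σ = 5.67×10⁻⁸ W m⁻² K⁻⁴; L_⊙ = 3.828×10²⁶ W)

d = 2.81×10⁸ km = 2.81×10¹¹ m.
L = 1.10 × 3.828×10²⁶ = 4.21×10²⁶ W.
Flux: S = L/(4πd²) = 4.21×10²⁶/(4π×(2.81×10¹¹)²) = 424 W m⁻².
Energy balance: absorbed = emitted ⇒ πR²·S(1−A) = 4πR²·σT_eq⁴, so T_eq⁴ = S(1−A)/(4σ).
T_eq = [424 × 0.34 / (4 × 5.67×10⁻⁸)]^(1/4) = (6.36×10⁸)^(1/4) = 159 K.

T_eq ≈ 159 K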